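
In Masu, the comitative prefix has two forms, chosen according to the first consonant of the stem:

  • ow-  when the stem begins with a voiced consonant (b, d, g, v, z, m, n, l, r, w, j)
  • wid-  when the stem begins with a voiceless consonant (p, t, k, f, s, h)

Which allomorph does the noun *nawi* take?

*nawi* — first consonant /n/ (voiced) → ow-.

ow-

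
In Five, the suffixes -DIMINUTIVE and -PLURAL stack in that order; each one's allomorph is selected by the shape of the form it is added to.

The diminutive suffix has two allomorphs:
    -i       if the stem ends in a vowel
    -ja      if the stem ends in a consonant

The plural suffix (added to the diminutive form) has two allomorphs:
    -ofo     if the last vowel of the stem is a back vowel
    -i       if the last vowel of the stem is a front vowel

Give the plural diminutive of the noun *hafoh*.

hafohjaofo

Since the final sound of *hafoh* is /h/ (a consonant), it takes -ja, giving *hafohja*.
Since the last vowel of the diminutive form *hafohja* is /a/ (a back vowel), it takes -ofo, giving *hafohjaofo*.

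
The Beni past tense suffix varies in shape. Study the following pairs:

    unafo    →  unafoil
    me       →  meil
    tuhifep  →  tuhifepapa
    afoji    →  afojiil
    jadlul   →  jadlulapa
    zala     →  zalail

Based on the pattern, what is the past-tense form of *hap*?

Looking at the final sound of each stem: -apa when the stem ends in a consonant (*tuhifep*, *jadlul*); -il when the stem ends in a vowel (*unafo*, *me*, *afoji*, *zala*).
The final sound of *hap* is /p/, which is a consonant, so the suffix is -apa, giving *hapapa*.

hapapa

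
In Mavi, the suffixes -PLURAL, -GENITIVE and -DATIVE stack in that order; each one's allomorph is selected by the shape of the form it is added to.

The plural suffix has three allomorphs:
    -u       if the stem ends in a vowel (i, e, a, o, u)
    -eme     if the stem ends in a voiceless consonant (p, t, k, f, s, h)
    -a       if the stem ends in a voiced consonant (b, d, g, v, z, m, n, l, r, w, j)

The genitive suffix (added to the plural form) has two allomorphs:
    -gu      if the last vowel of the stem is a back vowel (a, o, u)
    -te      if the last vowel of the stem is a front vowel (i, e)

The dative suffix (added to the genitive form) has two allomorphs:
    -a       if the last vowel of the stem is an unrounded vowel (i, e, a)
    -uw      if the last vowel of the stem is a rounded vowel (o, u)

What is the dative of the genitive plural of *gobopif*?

*gobopif*: final sound = /f/, a voiceless consonant → -eme → *gobopifeme*.
Since the last vowel of the plural form *gobopifeme* is /e/ (a front vowel), it takes -te, giving *gobopifemete*.
The last vowel of the genitive form *gobopifemete* is /e/, which is an unrounded vowel, so the dative suffix is -a, giving *gobopifemetea*.

gobopifemetea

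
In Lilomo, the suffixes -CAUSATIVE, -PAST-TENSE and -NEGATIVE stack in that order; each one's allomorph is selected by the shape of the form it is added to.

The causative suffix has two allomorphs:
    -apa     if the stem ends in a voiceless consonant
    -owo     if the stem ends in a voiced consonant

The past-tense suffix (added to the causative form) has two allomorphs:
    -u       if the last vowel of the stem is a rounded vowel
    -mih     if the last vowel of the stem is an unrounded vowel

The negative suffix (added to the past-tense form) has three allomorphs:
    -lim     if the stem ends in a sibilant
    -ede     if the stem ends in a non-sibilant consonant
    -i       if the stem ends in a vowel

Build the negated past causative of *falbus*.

Since the final consonant of *falbus* is /s/ (voiceless), it takes -apa, giving *falbusapa*.
The causative form *falbusapa* — last vowel /a/ (an unrounded vowel) → -mih → *falbusapamih*.
Since the final sound of the past-tense form *falbusapamih* is /h/ (a non-sibilant consonant), it takes -ede, giving *falbusapamihede*.

falbusapamihede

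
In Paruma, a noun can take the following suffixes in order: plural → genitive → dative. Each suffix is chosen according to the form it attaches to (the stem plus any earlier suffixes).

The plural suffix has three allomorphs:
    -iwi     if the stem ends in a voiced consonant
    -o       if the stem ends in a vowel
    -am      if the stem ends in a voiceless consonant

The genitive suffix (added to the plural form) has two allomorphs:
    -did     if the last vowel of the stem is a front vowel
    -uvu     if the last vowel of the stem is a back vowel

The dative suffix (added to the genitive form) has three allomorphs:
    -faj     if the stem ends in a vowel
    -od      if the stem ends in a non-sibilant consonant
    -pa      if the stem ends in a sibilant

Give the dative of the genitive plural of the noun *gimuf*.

Since the final sound of *gimuf* is /f/ (a voiceless consonant), it takes -am, giving *gimufam*.
Since the last vowel of the plural form *gimufam* is /a/ (a back vowel), it takes -uvu, giving *gimufamuvu*.
The final sound of the genitive form *gimufamuvu* is /u/, which is a vowel, so the dative suffix is -faj, giving *gimufamuvufaj*.

gimufamuvufaj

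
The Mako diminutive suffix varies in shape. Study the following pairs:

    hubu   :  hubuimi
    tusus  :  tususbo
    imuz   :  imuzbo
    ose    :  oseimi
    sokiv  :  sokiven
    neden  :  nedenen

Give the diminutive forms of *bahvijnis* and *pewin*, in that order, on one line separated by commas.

bahvijnisbo, pewinen

The alternation tracks the final sound of the stem — -bo when the stem ends in a sibilant (*tusus*, *imuz*); -en when the stem ends in a non-sibilant consonant (*sokiv*, *neden*); -imi when the stem ends in a vowel (*hubu*, *ose*).
The final sound of *bahvijnis* is /s/, which is a sibilant, so the suffix is -bo, giving *bahvijnisbo*.
*pewin* — final sound /n/ (a non-sibilant consonant) → -en → *pewinen*.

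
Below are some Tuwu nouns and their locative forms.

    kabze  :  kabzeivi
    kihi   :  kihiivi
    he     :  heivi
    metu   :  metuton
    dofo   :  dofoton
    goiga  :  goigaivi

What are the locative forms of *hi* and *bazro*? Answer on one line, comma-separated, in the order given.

The suffix is conditioned by the last vowel: -ton when the last vowel of the stem is a rounded vowel (*metu*, *dofo*); -ivi when the last vowel of the stem is an unrounded vowel (*kabze*, *kihi*, *he*, *goiga*).
Since the last vowel of *hi* is /i/ (an unrounded vowel), it takes -ivi, giving *hiivi*.
Since the last vowel of *bazro* is /o/ (a rounded vowel), it takes -ton, giving *bazroton*.

hiivi, bazroton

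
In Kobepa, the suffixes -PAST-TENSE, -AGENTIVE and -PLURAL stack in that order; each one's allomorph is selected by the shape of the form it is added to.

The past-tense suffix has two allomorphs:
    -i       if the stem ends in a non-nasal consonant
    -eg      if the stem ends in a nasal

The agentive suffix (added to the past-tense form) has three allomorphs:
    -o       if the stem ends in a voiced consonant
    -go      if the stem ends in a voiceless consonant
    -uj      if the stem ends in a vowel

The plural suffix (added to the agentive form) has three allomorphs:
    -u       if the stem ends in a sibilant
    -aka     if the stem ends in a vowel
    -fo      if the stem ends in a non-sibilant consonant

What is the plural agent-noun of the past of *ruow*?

ruowiujfo

Since the final consonant of *ruow* is /w/ (non-nasal), it takes -i, giving *ruowi*.
Since the final sound of the past-tense form *ruowi* is /i/ (a vowel), it takes -uj, giving *ruowiuj*.
The agentive form *ruowiuj*: final sound = /j/, a non-sibilant consonant → -fo → *ruowiujfo*.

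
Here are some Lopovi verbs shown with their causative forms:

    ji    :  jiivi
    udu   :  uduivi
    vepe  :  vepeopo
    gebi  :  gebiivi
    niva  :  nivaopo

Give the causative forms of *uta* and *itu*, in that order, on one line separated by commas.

utaopo, ituivi

Looking at the last vowel of each stem: -ivi when the last vowel of the stem is a high vowel (*ji*, *udu*, *gebi*); -opo when the last vowel of the stem is a non-high vowel (*vepe*, *niva*).
The last vowel of *uta* is /a/, which is a non-high vowel, so the suffix is -opo, giving *utaopo*.
*itu* — last vowel /u/ (a high vowel) → -ivi → *ituivi*.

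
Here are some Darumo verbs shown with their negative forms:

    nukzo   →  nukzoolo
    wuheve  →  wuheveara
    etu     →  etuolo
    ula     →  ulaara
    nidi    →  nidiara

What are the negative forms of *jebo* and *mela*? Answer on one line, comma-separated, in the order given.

The alternation tracks the last vowel of the stem — -olo when the last vowel of the stem is a rounded vowel (*nukzo*, *etu*); -ara when the last vowel of the stem is an unrounded vowel (*wuheve*, *ula*, *nidi*).
Since the last vowel of *jebo* is /o/ (a rounded vowel), it takes -olo, giving *jeboolo*.
*mela* — last vowel /a/ (an unrounded vowel) → -ara → *melaara*.

jeboolo, melaara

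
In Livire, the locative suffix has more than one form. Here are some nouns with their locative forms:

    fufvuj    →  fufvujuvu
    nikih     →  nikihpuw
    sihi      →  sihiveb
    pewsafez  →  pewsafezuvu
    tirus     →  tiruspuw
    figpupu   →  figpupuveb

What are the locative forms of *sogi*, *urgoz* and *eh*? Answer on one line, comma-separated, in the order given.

sogiveb, urgozuvu, ehpuw

The suffix is conditioned by the final sound: -puw when the stem ends in a voiceless consonant (*nikih*, *tirus*); -uvu when the stem ends in a voiced consonant (*fufvuj*, *pewsafez*); -veb when the stem ends in a vowel (*sihi*, *figpupu*).
*sogi*: final sound = /i/, a vowel → -veb → *sogiveb*.
*urgoz*: final sound = /z/, a voiced consonant → -uvu → *urgozuvu*.
*eh*: final sound = /h/, a voiceless consonant → -puw → *ehpuw*.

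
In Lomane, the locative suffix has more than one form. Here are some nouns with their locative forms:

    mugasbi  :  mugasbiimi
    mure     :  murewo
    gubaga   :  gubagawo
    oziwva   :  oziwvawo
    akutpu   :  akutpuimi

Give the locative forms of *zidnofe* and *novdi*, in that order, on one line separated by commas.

zidnofewo, novdiimi

Looking at the last vowel of each stem: -imi when the last vowel of the stem is a high vowel (*mugasbi*, *akutpu*); -wo when the last vowel of the stem is a non-high vowel (*mure*, *gubaga*, *oziwva*).
*zidnofe* — last vowel /e/ (a non-high vowel) → -wo → *zidnofewo*.
*novdi*: last vowel = /i/, a high vowel → -imi → *novdiimi*.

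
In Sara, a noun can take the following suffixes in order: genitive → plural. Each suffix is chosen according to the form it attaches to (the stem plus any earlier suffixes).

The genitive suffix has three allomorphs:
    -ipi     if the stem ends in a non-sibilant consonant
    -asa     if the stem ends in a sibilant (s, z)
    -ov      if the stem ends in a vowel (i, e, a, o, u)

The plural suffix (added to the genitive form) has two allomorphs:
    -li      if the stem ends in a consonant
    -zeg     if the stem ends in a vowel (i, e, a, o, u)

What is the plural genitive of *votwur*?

The final sound of *votwur* is /r/, which is a non-sibilant consonant, so the genitive suffix is -ipi, giving *votwuripi*.
The genitive form *votwuripi*: final sound = /i/, a vowel → -zeg → *votwuripizeg*.

votwuripizeg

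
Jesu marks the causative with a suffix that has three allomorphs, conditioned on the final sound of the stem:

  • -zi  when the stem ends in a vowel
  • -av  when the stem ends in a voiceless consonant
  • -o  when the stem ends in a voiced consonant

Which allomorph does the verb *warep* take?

-av

Since the final sound of *warep* is /p/ (a voiceless consonant), it takes -av.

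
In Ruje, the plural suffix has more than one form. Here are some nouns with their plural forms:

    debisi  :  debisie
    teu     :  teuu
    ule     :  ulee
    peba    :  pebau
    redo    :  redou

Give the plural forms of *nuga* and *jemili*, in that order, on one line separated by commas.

The alternation tracks the last vowel of the stem — -e when the last vowel of the stem is a front vowel (*debisi*, *ule*); -u when the last vowel of the stem is a back vowel (*teu*, *peba*, *redo*).
The last vowel of *nuga* is /a/, which is a back vowel, so the suffix is -u, giving *nugau*.
Since the last vowel of *jemili* is /i/ (a front vowel), it takes -e, giving *jemilie*.

nugau, jemilie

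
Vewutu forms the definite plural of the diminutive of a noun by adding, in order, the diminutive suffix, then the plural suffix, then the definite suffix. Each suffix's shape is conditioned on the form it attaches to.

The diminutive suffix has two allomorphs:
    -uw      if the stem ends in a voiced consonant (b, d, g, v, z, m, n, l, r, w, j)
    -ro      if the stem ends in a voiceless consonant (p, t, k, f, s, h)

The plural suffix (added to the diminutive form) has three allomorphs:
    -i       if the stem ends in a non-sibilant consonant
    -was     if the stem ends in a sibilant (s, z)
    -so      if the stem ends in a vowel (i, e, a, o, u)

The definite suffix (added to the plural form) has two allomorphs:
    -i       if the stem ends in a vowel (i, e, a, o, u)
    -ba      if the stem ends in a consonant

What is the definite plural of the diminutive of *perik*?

perikrosoi

Since the final consonant of *perik* is /k/ (voiceless), it takes -ro, giving *perikro*.
Since the final sound of the diminutive form *perikro* is /o/ (a vowel), it takes -so, giving *perikroso*.
The plural form *perikroso* — final sound /o/ (a vowel) → -i → *perikrosoi*.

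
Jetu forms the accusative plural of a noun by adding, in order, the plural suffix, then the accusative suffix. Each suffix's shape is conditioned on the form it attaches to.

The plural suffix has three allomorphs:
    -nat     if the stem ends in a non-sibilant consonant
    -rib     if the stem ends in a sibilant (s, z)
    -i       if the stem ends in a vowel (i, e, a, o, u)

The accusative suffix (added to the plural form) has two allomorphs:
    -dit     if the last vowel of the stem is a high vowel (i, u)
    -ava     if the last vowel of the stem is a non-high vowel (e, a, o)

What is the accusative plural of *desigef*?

*desigef*: final sound = /f/, a non-sibilant consonant → -nat → *desigefnat*.
The plural form *desigefnat* — last vowel /a/ (a non-high vowel) → -ava → *desigefnatava*.

desigefnatava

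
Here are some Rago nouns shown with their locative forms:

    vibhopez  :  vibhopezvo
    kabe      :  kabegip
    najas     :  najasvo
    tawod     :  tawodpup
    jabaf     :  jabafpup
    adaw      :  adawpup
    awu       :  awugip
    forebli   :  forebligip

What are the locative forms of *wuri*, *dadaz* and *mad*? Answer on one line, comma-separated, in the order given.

wurigip, dadazvo, madpup

The pattern is sibilance of the final sound: -vo when the stem ends in a sibilant (*vibhopez*, *najas*); -pup when the stem ends in a non-sibilant consonant (*tawod*, *jabaf*, *adaw*); -gip when the stem ends in a vowel (*kabe*, *awu*, *forebli*).
Since the final sound of *wuri* is /i/ (a vowel), it takes -gip, giving *wurigip*.
Since the final sound of *dadaz* is /z/ (a sibilant), it takes -vo, giving *dadazvo*.
The final sound of *mad* is /d/, which is a non-sibilant consonant, so the suffix is -pup, giving *madpup*.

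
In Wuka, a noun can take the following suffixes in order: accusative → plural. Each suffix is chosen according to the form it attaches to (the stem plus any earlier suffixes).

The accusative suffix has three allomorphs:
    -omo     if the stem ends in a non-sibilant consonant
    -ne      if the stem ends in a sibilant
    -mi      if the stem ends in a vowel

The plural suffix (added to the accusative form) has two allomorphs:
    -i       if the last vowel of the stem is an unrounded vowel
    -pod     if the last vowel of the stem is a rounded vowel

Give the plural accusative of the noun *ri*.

rimii

*ri* — final sound /i/ (a vowel) → -mi → *rimi*.
The accusative form *rimi* — last vowel /i/ (an unrounded vowel) → -i → *rimii*.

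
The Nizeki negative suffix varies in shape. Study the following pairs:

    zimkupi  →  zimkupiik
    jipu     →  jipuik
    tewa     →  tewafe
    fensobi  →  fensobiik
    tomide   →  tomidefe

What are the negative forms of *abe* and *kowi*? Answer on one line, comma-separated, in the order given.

abefe, kowiik

The pattern is height harmony: -ik when the last vowel of the stem is a high vowel (*zimkupi*, *jipu*, *fensobi*); -fe when the last vowel of the stem is a non-high vowel (*tewa*, *tomide*).
*abe* — last vowel /e/ (a non-high vowel) → -fe → *abefe*.
Since the last vowel of *kowi* is /i/ (a high vowel), it takes -ik, giving *kowiik*.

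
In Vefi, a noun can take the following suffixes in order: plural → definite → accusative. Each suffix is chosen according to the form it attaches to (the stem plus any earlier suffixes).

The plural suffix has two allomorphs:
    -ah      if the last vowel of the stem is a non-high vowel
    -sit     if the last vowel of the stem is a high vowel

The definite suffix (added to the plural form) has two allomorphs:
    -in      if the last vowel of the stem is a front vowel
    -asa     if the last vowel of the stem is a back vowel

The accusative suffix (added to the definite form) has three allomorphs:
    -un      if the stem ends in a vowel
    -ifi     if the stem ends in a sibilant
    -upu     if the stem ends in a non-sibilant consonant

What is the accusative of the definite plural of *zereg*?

zeregahasaun

*zereg*: last vowel = /e/, a non-high vowel → -ah → *zeregah*.
The last vowel of the plural form *zeregah* is /a/, which is a back vowel, so the definite suffix is -asa, giving *zeregahasa*.
The final sound of the definite form *zeregahasa* is /a/, which is a vowel, so the accusative suffix is -un, giving *zeregahasaun*.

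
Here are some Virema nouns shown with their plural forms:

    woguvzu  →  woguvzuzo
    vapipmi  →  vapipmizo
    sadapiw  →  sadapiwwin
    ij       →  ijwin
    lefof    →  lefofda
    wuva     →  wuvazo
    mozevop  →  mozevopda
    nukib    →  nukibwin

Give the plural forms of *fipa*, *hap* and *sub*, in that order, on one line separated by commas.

The alternation tracks the final sound of the stem — -da when the stem ends in a voiceless consonant (*lefof*, *mozevop*); -win when the stem ends in a voiced consonant (*sadapiw*, *ij*, *nukib*); -zo when the stem ends in a vowel (*woguvzu*, *vapipmi*, *wuva*).
Since the final sound of *fipa* is /a/ (a vowel), it takes -zo, giving *fipazo*.
Since the final sound of *hap* is /p/ (a voiceless consonant), it takes -da, giving *hapda*.
*sub*: final sound = /b/, a voiced consonant → -win → *subwin*.

fipazo, hapda, subwin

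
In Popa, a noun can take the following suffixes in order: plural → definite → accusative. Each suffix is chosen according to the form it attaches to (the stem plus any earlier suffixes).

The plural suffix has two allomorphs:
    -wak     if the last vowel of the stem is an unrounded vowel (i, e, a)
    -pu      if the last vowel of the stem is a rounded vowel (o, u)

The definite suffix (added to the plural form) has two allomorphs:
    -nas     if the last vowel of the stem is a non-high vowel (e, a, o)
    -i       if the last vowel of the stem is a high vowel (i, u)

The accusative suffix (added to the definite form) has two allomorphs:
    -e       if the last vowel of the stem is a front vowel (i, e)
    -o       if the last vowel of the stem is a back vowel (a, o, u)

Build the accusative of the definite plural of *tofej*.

Since the last vowel of *tofej* is /e/ (an unrounded vowel), it takes -wak, giving *tofejwak*.
The last vowel of the plural form *tofejwak* is /a/, which is a non-high vowel, so the definite suffix is -nas, giving *tofejwaknas*.
The last vowel of the definite form *tofejwaknas* is /a/, which is a back vowel, so the accusative suffix is -o, giving *tofejwaknaso*.

tofejwaknaso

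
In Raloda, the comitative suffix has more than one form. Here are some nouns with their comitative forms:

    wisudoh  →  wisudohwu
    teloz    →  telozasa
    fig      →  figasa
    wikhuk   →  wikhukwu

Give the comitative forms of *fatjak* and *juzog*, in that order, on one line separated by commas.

The alternation tracks the final consonant of the stem — -wu when the stem ends in a voiceless consonant (*wisudoh*, *wikhuk*); -asa when the stem ends in a voiced consonant (*teloz*, *fig*).
Since the final consonant of *fatjak* is /k/ (voiceless), it takes -wu, giving *fatjakwu*.
*juzog* — final consonant /g/ (voiced) → -asa → *juzogasa*.

fatjakwu, juzogasa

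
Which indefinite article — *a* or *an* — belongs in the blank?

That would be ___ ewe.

The indefinite article is chosen by the initial *sound* of the following word, not its spelling.
*ewe* begins with the sound /juː/ (pronounced /juː/) — a consonant sound.
So the article is *a*: That would be a ewe.

a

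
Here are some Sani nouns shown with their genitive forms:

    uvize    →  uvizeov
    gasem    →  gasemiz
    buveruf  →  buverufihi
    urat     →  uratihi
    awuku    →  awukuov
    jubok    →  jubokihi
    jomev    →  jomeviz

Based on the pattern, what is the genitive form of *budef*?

budefihi

The suffix is conditioned by the final sound: -ihi when the stem ends in a voiceless consonant (*buveruf*, *urat*, *jubok*); -iz when the stem ends in a voiced consonant (*gasem*, *jomev*); -ov when the stem ends in a vowel (*uvize*, *awuku*).
Since the final sound of *budef* is /f/ (a voiceless consonant), it takes -ihi, giving *budefihi*.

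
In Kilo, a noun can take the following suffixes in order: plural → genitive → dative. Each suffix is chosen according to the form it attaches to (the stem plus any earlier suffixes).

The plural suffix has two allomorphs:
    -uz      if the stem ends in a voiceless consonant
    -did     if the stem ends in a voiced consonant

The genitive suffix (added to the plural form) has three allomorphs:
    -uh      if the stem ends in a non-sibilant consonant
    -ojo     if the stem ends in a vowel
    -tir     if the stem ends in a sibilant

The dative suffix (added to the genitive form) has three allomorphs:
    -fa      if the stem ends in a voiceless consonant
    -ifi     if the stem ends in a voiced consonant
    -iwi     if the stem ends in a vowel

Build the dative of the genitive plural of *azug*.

azugdiduhfa

Since the final consonant of *azug* is /g/ (voiced), it takes -did, giving *azugdid*.
The final sound of the plural form *azugdid* is /d/, which is a non-sibilant consonant, so the genitive suffix is -uh, giving *azugdiduh*.
The genitive form *azugdiduh*: final sound = /h/, a voiceless consonant → -fa → *azugdiduhfa*.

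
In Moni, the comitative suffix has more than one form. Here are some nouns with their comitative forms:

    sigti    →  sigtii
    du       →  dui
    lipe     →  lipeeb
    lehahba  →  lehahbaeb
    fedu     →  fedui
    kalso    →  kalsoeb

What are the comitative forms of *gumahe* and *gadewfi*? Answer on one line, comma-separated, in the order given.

gumaheeb, gadewfii

Looking at the last vowel of each stem: -i when the last vowel of the stem is a high vowel (*sigti*, *du*, *fedu*); -eb when the last vowel of the stem is a non-high vowel (*lipe*, *lehahba*, *kalso*).
*gumahe* — last vowel /e/ (a non-high vowel) → -eb → *gumaheeb*.
Since the last vowel of *gadewfi* is /i/ (a high vowel), it takes -i, giving *gadewfii*.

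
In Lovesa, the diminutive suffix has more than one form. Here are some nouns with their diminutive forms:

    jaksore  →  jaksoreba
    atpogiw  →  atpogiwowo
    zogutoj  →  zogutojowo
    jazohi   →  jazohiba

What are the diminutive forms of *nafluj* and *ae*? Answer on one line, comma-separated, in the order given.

The pattern is consonant vs. vowel: -owo when the stem ends in a consonant (*atpogiw*, *zogutoj*); -ba when the stem ends in a vowel (*jaksore*, *jazohi*).
*nafluj* — final sound /j/ (a consonant) → -owo → *naflujowo*.
Since the final sound of *ae* is /e/ (a vowel), it takes -ba, giving *aeba*.

naflujowo, aeba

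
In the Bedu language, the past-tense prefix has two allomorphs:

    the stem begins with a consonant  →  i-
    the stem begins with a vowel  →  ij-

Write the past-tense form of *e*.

Since the first sound of *e* is /e/ (a vowel), it takes ij-, giving *ije*.

ije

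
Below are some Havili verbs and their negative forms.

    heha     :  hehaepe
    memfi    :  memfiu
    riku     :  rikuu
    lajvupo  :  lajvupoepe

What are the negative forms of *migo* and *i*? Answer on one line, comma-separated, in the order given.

migoepe, iu

Looking at the last vowel of each stem: -u when the last vowel of the stem is a high vowel (*memfi*, *riku*); -epe when the last vowel of the stem is a non-high vowel (*heha*, *lajvupo*).
*migo* — last vowel /o/ (a non-high vowel) → -epe → *migoepe*.
*i* — last vowel /i/ (a high vowel) → -u → *iu*.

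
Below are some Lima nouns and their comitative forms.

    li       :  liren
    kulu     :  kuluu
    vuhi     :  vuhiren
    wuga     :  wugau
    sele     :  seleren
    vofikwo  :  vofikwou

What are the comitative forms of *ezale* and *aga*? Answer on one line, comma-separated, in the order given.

The suffix is conditioned by the last vowel: -ren when the last vowel of the stem is a front vowel (*li*, *vuhi*, *sele*); -u when the last vowel of the stem is a back vowel (*kulu*, *wuga*, *vofikwo*).
*ezale* — last vowel /e/ (a front vowel) → -ren → *ezaleren*.
The last vowel of *aga* is /a/, which is a back vowel, so the suffix is -u, giving *agau*.

ezaleren, agau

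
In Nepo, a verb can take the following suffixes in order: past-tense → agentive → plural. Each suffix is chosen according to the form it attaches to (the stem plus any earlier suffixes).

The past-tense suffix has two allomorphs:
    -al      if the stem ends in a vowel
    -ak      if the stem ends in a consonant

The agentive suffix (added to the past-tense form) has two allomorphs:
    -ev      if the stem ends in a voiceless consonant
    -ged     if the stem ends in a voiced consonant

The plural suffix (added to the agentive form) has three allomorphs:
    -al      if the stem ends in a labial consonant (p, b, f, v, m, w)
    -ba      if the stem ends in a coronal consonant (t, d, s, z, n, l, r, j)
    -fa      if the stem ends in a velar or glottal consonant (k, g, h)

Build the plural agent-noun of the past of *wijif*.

*wijif* — final sound /f/ (a consonant) → -ak → *wijifak*.
The final consonant of the past-tense form *wijifak* is /k/, which is voiceless, so the agentive suffix is -ev, giving *wijifakev*.
The agentive form *wijifakev*: final consonant = /v/, labial → -al → *wijifakeval*.

wijifakeval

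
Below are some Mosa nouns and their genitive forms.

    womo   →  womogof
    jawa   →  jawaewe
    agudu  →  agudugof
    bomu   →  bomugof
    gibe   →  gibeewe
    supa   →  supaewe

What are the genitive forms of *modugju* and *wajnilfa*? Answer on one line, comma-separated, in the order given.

The suffix is conditioned by the last vowel: -gof when the last vowel of the stem is a rounded vowel (*womo*, *agudu*, *bomu*); -ewe when the last vowel of the stem is an unrounded vowel (*jawa*, *gibe*, *supa*).
The last vowel of *modugju* is /u/, which is a rounded vowel, so the suffix is -gof, giving *modugjugof*.
*wajnilfa*: last vowel = /a/, an unrounded vowel → -ewe → *wajnilfaewe*.

modugjugof, wajnilfaewe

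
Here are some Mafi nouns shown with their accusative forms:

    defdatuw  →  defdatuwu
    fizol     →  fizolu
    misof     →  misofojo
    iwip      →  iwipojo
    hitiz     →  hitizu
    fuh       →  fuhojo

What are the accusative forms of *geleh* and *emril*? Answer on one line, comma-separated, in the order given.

gelehojo, emrilu

The alternation tracks the final consonant of the stem — -ojo when the stem ends in a voiceless consonant (*misof*, *iwip*, *fuh*); -u when the stem ends in a voiced consonant (*defdatuw*, *fizol*, *hitiz*).
*geleh* — final consonant /h/ (voiceless) → -ojo → *gelehojo*.
*emril* — final consonant /l/ (voiced) → -u → *emrilu*.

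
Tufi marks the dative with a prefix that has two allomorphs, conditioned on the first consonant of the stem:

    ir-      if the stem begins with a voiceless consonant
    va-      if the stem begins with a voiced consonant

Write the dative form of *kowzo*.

*kowzo*: first consonant = /k/, voiceless → ir- → *irkowzo*.

irkowzo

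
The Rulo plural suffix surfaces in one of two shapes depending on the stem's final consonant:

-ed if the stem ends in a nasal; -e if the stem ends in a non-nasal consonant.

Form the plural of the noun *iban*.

ibaned

The final consonant of *iban* is /n/, which is a nasal, so the suffix is -ed, giving *ibaned*.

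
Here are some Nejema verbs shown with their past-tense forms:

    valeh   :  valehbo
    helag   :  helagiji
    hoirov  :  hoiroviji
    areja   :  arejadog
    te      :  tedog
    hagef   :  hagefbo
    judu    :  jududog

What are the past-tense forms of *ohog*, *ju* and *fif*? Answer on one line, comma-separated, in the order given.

The alternation tracks the final sound of the stem — -bo when the stem ends in a voiceless consonant (*valeh*, *hagef*); -iji when the stem ends in a voiced consonant (*helag*, *hoirov*); -dog when the stem ends in a vowel (*areja*, *te*, *judu*).
*ohog*: final sound = /g/, a voiced consonant → -iji → *ohogiji*.
The final sound of *ju* is /u/, which is a vowel, so the suffix is -dog, giving *judog*.
The final sound of *fif* is /f/, which is a voiceless consonant, so the suffix is -bo, giving *fifbo*.

ohogiji, judog, fifbo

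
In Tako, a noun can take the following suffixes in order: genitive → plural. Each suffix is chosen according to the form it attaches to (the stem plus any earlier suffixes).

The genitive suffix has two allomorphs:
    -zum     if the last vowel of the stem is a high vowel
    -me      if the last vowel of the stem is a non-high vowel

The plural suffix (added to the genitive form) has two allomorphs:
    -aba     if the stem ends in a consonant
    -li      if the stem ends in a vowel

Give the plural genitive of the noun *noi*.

The last vowel of *noi* is /i/, which is a high vowel, so the genitive suffix is -zum, giving *noizum*.
The genitive form *noizum* — final sound /m/ (a consonant) → -aba → *noizumaba*.

noizumaba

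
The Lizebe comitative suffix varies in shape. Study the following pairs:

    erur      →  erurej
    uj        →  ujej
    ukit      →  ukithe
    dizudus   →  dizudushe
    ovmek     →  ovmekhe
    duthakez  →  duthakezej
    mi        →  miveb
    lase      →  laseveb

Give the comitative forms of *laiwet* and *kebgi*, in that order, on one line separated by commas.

The alternation tracks the final sound of the stem — -he when the stem ends in a voiceless consonant (*ukit*, *dizudus*, *ovmek*); -ej when the stem ends in a voiced consonant (*erur*, *uj*, *duthakez*); -veb when the stem ends in a vowel (*mi*, *lase*).
The final sound of *laiwet* is /t/, which is a voiceless consonant, so the suffix is -he, giving *laiwethe*.
*kebgi*: final sound = /i/, a vowel → -veb → *kebgiveb*.

laiwethe, kebgiveb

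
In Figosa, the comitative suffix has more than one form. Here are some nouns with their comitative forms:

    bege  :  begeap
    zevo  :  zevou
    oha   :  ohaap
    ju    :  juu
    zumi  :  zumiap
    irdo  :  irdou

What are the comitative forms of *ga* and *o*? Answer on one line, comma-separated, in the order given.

The suffix is conditioned by the last vowel: -u when the last vowel of the stem is a rounded vowel (*zevo*, *ju*, *irdo*); -ap when the last vowel of the stem is an unrounded vowel (*bege*, *oha*, *zumi*).
*ga* — last vowel /a/ (an unrounded vowel) → -ap → *gaap*.
The last vowel of *o* is /o/, which is a rounded vowel, so the suffix is -u, giving *ou*.

gaap, ou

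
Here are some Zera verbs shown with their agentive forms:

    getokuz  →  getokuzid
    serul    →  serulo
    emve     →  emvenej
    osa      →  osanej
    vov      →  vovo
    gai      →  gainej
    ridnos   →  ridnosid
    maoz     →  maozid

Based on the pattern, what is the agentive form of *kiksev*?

The suffix is conditioned by the final sound: -id when the stem ends in a sibilant (*getokuz*, *ridnos*, *maoz*); -o when the stem ends in a non-sibilant consonant (*serul*, *vov*); -nej when the stem ends in a vowel (*emve*, *osa*, *gai*).
The final sound of *kiksev* is /v/, which is a non-sibilant consonant, so the suffix is -o, giving *kiksevo*.

kiksevo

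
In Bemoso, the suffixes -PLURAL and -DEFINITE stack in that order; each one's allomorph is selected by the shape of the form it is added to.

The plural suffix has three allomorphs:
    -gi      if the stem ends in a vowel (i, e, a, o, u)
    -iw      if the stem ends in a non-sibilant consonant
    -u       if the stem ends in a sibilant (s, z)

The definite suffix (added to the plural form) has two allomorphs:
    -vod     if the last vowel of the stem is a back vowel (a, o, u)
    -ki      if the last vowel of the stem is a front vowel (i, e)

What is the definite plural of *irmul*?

irmuliwki

Since the final sound of *irmul* is /l/ (a non-sibilant consonant), it takes -iw, giving *irmuliw*.
The plural form *irmuliw*: last vowel = /i/, a front vowel → -ki → *irmuliwki*.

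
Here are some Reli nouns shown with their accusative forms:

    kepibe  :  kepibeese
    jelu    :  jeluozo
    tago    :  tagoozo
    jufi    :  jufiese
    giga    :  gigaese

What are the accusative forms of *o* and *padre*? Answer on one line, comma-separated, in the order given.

oozo, padreese

Looking at the last vowel of each stem: -ozo when the last vowel of the stem is a rounded vowel (*jelu*, *tago*); -ese when the last vowel of the stem is an unrounded vowel (*kepibe*, *jufi*, *giga*).
*o*: last vowel = /o/, a rounded vowel → -ozo → *oozo*.
Since the last vowel of *padre* is /e/ (an unrounded vowel), it takes -ese, giving *padreese*.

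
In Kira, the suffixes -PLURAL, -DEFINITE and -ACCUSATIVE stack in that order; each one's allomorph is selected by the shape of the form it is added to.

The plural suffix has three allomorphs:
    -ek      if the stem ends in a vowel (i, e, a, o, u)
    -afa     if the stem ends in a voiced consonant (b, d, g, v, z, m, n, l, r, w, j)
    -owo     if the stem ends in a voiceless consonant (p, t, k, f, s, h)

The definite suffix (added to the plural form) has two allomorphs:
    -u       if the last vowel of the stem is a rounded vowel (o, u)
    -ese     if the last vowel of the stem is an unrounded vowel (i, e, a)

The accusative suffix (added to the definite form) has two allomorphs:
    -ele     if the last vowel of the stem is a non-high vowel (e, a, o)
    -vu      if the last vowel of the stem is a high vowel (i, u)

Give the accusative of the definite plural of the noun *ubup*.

Since the final sound of *ubup* is /p/ (a voiceless consonant), it takes -owo, giving *ubupowo*.
The plural form *ubupowo* — last vowel /o/ (a rounded vowel) → -u → *ubupowou*.
The definite form *ubupowou*: last vowel = /u/, a high vowel → -vu → *ubupowouvu*.

ubupowouvu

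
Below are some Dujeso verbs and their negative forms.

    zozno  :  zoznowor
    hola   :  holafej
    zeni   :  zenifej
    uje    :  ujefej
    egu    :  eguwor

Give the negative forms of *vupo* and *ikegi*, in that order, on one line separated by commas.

The alternation tracks the last vowel of the stem — -wor when the last vowel of the stem is a rounded vowel (*zozno*, *egu*); -fej when the last vowel of the stem is an unrounded vowel (*hola*, *zeni*, *uje*).
The last vowel of *vupo* is /o/, which is a rounded vowel, so the suffix is -wor, giving *vupowor*.
The last vowel of *ikegi* is /i/, which is an unrounded vowel, so the suffix is -fej, giving *ikegifej*.

vupowor, ikegifej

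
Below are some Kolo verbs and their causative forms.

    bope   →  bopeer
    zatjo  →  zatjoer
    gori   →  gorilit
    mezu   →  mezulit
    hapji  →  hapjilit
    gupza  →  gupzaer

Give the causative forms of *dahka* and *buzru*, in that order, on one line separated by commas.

dahkaer, buzrulit

The alternation tracks the last vowel of the stem — -lit when the last vowel of the stem is a high vowel (*gori*, *mezu*, *hapji*); -er when the last vowel of the stem is a non-high vowel (*bope*, *zatjo*, *gupza*).
*dahka* — last vowel /a/ (a non-high vowel) → -er → *dahkaer*.
*buzru* — last vowel /u/ (a high vowel) → -lit → *buzrulit*.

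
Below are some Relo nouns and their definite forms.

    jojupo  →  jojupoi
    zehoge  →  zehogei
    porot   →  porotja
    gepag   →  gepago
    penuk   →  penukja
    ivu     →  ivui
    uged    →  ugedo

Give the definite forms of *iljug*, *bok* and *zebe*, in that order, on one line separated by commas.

iljugo, bokja, zebei

The pattern is voicing of the final sound: -ja when the stem ends in a voiceless consonant (*porot*, *penuk*); -o when the stem ends in a voiced consonant (*gepag*, *uged*); -i when the stem ends in a vowel (*jojupo*, *zehoge*, *ivu*).
The final sound of *iljug* is /g/, which is a voiced consonant, so the suffix is -o, giving *iljugo*.
Since the final sound of *bok* is /k/ (a voiceless consonant), it takes -ja, giving *bokja*.
*zebe*: final sound = /e/, a vowel → -i → *zebei*.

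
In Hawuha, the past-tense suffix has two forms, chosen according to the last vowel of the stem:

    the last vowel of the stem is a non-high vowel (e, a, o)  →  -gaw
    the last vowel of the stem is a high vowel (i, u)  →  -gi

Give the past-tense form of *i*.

igi

*i*: last vowel = /i/, a high vowel → -gi → *igi*.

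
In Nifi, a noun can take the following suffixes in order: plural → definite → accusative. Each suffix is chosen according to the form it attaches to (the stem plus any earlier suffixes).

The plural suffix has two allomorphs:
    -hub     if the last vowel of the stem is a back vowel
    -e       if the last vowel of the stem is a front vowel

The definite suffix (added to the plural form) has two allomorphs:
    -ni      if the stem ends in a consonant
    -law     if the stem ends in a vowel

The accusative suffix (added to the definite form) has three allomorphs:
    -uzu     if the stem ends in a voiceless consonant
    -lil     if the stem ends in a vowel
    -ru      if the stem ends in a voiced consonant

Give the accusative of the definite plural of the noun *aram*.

Since the last vowel of *aram* is /a/ (a back vowel), it takes -hub, giving *aramhub*.
The plural form *aramhub* — final sound /b/ (a consonant) → -ni → *aramhubni*.
The definite form *aramhubni*: final sound = /i/, a vowel → -lil → *aramhubnilil*.

aramhubnilil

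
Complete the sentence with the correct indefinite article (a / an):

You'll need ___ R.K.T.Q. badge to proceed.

an

The indefinite article is chosen by the initial *sound* of the following word, not its spelling.
The initialism *R.K.T.Q.* is read letter by letter; the first letter, R, is pronounced /ɑr/, which begins with a vowel sound.
So the article is *an*: You'll need an R.K.T.Q. badge to proceed.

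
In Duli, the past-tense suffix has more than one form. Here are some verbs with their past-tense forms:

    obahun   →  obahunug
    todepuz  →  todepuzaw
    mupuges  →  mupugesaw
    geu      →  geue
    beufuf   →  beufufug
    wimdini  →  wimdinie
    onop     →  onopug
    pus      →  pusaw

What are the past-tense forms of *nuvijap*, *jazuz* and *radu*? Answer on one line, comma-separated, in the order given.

nuvijapug, jazuzaw, radue

The pattern is sibilance of the final sound: -aw when the stem ends in a sibilant (*todepuz*, *mupuges*, *pus*); -ug when the stem ends in a non-sibilant consonant (*obahun*, *beufuf*, *onop*); -e when the stem ends in a vowel (*geu*, *wimdini*).
*nuvijap* — final sound /p/ (a non-sibilant consonant) → -ug → *nuvijapug*.
The final sound of *jazuz* is /z/, which is a sibilant, so the suffix is -aw, giving *jazuzaw*.
The final sound of *radu* is /u/, which is a vowel, so the suffix is -e, giving *radue*.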